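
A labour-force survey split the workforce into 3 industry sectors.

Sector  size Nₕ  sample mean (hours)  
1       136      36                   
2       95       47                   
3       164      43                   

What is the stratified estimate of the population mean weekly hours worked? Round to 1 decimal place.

41.6

N = 136 + 95 + 164 = 395.
Overall mean = Σ (Nₕ/N)·x̄ₕ — weight by population share, not a simple average.
Σ Nₕx̄ₕ = 136·36 + 95·47 + 164·43 = 4896 + 4465 + 7052 = 16413.
Divide by N: 16413 / 395 = 41.552... → 41.6.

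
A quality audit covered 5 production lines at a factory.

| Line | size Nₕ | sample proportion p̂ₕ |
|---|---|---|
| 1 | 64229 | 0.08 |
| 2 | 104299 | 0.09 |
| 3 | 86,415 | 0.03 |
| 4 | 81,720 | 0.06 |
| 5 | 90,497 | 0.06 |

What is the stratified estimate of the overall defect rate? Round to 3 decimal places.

0.064

Wₕ = Nₕ/N with N = 427160: 0.1504, 0.2442, 0.2023, 0.1913, 0.2119.
p̂_st = 0.1504·0.08 + 0.2442·0.09 + 0.2023·0.03 + 0.1913·0.06 + 0.2119·0.06 ≈ 0.06426... → 0.064.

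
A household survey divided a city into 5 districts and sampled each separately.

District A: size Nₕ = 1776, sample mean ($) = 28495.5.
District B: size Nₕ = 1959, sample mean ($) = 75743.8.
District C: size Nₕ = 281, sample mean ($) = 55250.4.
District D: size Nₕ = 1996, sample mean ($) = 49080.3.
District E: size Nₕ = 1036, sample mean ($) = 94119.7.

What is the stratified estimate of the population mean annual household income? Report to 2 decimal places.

58170.79

N = 1776 + 1959 + 281 + 1996 + 1036 = 7048.
Overall mean = Σ (Nₕ/N)·x̄ₕ — weight by population share, not a simple average.
Σ Nₕx̄ₕ = 1776·28495.5 + 1959·75743.8 + 281·55250.4 + 1996·49080.3 + 1036·94119.7 = 50608008 + 148382104.2 + 15525362.4 + 97964278.8 + 97508009.2 = 409987762.6.
Divide by N: 409987762.6 / 7048 = 58170.7949... → 58170.79.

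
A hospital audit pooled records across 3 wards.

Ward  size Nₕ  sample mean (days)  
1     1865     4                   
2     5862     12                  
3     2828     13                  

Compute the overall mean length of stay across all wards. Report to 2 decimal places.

10.85

N = 1865 + 5862 + 2828 = 10555.
The stratified mean weights each stratum mean by its population share Nₕ/N.
Σ Nₕx̄ₕ = 1865·4 + 5862·12 + 2828·13 = 7460 + 70344 + 36764 = 114568.
Divide by N: 114568 / 10555 = 10.8544... → 10.85.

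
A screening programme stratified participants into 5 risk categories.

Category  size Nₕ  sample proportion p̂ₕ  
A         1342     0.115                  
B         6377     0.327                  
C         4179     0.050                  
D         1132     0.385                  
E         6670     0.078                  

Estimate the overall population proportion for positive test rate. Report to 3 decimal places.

0.173

Wₕ = Nₕ/N with N = 19700: 0.0681, 0.3237, 0.2121, 0.0575, 0.3386.
p̂_st = 0.0681·0.115 + 0.3237·0.327 + 0.2121·0.050 + 0.0575·0.385 + 0.3386·0.078 ≈ 0.17282... → 0.173.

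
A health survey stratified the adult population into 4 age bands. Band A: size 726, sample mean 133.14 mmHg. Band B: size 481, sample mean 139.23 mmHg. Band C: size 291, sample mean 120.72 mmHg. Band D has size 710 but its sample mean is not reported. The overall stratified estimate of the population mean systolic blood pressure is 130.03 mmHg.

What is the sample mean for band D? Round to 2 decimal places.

N = 726 + 481 + 291 + 710 = 2208.
Overall total = μ·N = 130.03·2208 = 287106.24.
Subtract the known strata: 726·133.14 + 481·139.23 + 291·120.72 = 198758.79.
Remaining total for band D: 287106.24 − 198758.79 = 88347.45.
Divide by its size: 88347.45 / 710 = 124.4330... → 124.43.

124.43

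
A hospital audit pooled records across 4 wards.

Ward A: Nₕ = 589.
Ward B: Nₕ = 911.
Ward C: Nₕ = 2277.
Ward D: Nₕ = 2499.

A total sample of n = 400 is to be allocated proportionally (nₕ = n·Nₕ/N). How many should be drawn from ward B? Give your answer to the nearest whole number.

N = 589 + 911 + 2277 + 2499 = 6276.
n_B = 400·911/6276 = 58.062... → 58.

58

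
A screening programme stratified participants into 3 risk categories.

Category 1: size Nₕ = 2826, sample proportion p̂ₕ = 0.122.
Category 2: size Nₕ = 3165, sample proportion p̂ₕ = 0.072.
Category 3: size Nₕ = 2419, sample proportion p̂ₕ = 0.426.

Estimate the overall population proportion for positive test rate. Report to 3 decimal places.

N = 2826 + 3165 + 2419 = 8410.
Overall proportion = Σ (Nₕ/N)·p̂ₕ.
Σ Nₕp̂ₕ = 344.772 + 227.88 + 1030.494 = 1603.146.
1603.146 / 8410 = 0.19062... → 0.191.

0.191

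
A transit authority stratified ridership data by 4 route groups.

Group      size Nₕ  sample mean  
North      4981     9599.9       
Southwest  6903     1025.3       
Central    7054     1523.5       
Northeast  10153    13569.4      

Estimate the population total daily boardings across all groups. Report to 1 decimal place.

203411635.0

North: 4981·9599.9 = 47817101.9
Southwest: 6903·1025.3 = 7077645.9
Central: 7054·1523.5 = 10746769
Northeast: 10153·13569.4 = 137770118.2
τ̂ = Σ Nₕx̄ₕ = 203411635.0.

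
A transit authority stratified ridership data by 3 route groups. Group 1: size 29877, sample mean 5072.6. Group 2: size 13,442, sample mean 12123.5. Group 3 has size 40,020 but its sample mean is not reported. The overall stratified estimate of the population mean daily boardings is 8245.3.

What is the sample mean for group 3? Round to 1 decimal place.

N = 29877 + 13442 + 40020 = 83339.
Overall total = μ·N = 8245.3·83339 = 687155056.7.
Subtract the known strata: 29877·5072.6 + 13442·12123.5 = 314518157.2.
Remaining total for group 3: 687155056.7 − 314518157.2 = 372636899.5.
Divide by its size: 372636899.5 / 40020 = 9311.267... → 9311.3.

9311.3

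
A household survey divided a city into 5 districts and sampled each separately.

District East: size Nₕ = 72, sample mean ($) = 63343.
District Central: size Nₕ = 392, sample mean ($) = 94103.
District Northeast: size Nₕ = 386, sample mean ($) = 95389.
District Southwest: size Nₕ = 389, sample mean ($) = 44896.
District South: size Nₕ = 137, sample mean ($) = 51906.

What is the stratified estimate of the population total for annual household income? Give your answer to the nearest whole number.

102844892

East: 72·63343 = 4560696
Central: 392·94103 = 36888376
Northeast: 386·95389 = 36820154
Southwest: 389·44896 = 17464544
South: 137·51906 = 7111122
τ̂ = Σ Nₕx̄ₕ = 102844892.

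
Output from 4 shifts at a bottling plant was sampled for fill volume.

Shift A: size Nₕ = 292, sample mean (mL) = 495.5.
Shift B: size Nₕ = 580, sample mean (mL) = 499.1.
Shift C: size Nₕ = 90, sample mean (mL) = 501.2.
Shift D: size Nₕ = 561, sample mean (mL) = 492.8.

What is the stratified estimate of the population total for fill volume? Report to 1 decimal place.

755732.8

Estimate total by summing Nₕ·x̄ₕ over strata.
292·495.5 + 580·499.1 + 90·501.2 + 561·492.8 = 144686 + 289478 + 45108 + 276460.8 = 755732.8.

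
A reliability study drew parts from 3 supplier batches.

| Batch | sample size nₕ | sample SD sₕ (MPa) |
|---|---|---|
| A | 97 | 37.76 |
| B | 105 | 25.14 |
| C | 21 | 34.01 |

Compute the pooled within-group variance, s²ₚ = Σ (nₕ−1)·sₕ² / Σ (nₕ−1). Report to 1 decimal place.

A: (97−1)·37.76² = 96·1425.8176 = 136878.4896
B: (105−1)·25.14² = 104·632.0196 = 65730.0384
C: (21−1)·34.01² = 20·1156.6801 = 23133.602
Numerator = 225742.13; denominator = Σ(nₕ−1) = 220.
s²ₚ = 225742.13/220 = 1026.101... → 1026.1.

1026.1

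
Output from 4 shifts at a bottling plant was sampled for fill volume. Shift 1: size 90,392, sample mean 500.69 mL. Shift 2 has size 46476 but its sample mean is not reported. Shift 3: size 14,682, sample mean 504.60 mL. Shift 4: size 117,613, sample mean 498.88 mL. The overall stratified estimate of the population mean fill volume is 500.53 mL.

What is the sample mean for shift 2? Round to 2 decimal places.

N = 90392 + 46476 + 14682 + 117613 = 269163.
Overall total = μ·N = 500.53·269163 = 134724156.39.
Subtract the known strata: 90392·500.69 + 14682·504.60 + 117613·498.88 = 111341681.12.
Remaining total for shift 2: 134724156.39 − 111341681.12 = 23382475.27.
Divide by its size: 23382475.27 / 46476 = 503.1086... → 503.11.

503.11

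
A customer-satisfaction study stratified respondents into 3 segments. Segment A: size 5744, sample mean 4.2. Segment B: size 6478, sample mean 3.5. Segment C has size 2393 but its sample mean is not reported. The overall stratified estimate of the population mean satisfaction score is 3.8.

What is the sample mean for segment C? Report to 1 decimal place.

N = 5744 + 6478 + 2393 = 14615.
Overall total = μ·N = 3.8·14615 = 55537.
Subtract the known strata: 5744·4.2 + 6478·3.5 = 46797.8.
Remaining total for segment C: 55537 − 46797.8 = 8739.2.
Divide by its size: 8739.2 / 2393 = 3.652... → 3.7.

3.7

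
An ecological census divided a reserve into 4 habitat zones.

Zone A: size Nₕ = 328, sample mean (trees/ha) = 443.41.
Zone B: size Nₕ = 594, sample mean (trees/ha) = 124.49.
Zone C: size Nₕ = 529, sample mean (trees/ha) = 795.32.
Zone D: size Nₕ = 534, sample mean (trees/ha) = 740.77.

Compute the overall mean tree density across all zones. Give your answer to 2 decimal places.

521.75

x̄_st = (Σ Nₕx̄ₕ) / (Σ Nₕ) = (328·443.41 + 594·124.49 + 529·795.32 + 534·740.77) / 1985
= 1035681 / 1985 = 521.7537... → 521.75.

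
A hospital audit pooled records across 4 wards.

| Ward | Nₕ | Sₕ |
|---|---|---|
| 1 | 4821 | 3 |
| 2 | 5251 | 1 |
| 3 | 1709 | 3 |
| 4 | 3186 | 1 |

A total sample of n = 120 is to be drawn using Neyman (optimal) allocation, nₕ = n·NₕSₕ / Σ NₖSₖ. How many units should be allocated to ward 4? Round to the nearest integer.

1: NₕSₕ = 4821·3 = 14463
2: NₕSₕ = 5251·1 = 5251
3: NₕSₕ = 1709·3 = 5127
4: NₕSₕ = 3186·1 = 3186
Σ NₕSₕ = 28027.
n_4 = 120·3186/28027 = 13.641... → 14.

14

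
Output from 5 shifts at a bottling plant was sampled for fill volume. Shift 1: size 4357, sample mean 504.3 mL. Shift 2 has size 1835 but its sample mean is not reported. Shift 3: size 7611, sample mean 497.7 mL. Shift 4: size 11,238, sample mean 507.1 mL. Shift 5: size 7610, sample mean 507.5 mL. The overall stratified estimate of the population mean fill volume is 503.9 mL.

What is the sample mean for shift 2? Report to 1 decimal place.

494.1

N = 4357 + 1835 + 7611 + 11238 + 7610 = 32651.
Overall total = μ·N = 503.9·32651 = 16452838.9.
Subtract the known strata: 4357·504.3 + 7611·497.7 + 11238·507.1 + 7610·507.5 = 15546094.6.
Remaining total for shift 2: 16452838.9 − 15546094.6 = 906744.3.
Divide by its size: 906744.3 / 1835 = 494.139... → 494.1.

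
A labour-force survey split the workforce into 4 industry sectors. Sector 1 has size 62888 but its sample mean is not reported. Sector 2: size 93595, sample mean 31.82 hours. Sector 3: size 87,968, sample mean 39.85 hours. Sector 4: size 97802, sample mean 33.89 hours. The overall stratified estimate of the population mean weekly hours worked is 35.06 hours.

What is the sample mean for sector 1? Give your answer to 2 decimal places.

Σ Nₕx̄ₕ = N·μ, so 62888·x̄_1 = 342253·35.06 − (93595·31.82 + 87968·39.85 + 97802·33.89).
= 11999390.18 − 9798227.48 = 2201162.7.
x̄_1 = 2201162.7 / 62888 = 35.0013... → 35.00.

35.00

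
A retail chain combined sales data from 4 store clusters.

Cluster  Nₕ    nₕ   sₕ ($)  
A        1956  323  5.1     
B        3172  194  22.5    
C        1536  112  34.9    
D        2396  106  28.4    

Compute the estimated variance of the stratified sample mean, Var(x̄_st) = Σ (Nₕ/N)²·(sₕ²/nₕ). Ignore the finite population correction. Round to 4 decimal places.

N = 9060. Term for each stratum: Wₕ²sₕ²/nₕ.
Var(x̄_st) = 0.0037534 + 0.3198698 + 0.3125783 + 0.5321671 = 1.1683686 → 1.1684.

1.1684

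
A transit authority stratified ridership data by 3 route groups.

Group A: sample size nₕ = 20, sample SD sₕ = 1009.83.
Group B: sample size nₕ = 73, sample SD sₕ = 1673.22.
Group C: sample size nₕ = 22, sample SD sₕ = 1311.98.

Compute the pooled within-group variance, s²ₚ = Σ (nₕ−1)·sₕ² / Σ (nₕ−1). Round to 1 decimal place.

2295521.3

Degrees of freedom: 19 + 72 + 21 = 112.
Σ(nₕ−1)sₕ² = 19·1019756.6289 + 72·2799665.1684 + 21·1721291.5204 = 257098390.0023.
s²ₚ = 257098390.0023 / 112 = 2295521.339... → 2295521.3.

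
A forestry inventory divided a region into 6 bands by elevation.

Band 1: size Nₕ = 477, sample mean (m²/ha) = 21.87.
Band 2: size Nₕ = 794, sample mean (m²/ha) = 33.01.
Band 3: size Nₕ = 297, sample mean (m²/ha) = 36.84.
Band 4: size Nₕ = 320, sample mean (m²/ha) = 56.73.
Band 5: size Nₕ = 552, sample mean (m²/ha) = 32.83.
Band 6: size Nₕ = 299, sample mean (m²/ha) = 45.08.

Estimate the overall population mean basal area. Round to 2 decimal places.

x̄_st = (Σ Nₕx̄ₕ) / (Σ Nₕ) = (477·21.87 + 794·33.01 + 297·36.84 + 320·56.73 + 552·32.83 + 299·45.08) / 2739
= 97338.09 / 2739 = 35.5378... → 35.54.

35.54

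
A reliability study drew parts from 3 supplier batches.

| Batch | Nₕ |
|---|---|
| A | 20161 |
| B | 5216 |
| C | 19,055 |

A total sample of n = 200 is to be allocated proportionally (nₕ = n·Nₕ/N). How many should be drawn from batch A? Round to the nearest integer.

N = 20161 + 5216 + 19055 = 44432.
n_A = 200·20161/44432 = 90.750... → 91.

91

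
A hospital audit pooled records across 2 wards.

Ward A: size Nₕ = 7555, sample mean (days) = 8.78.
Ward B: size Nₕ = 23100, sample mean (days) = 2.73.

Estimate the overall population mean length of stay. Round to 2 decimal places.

4.22

N = 7555 + 23100 = 30655.
Weight each subgroup mean by Nₕ/N and sum.
Σ Nₕx̄ₕ = 7555·8.78 + 23100·2.73 = 66332.9 + 63063 = 129395.9.
Divide by N: 129395.9 / 30655 = 4.2210... → 4.22.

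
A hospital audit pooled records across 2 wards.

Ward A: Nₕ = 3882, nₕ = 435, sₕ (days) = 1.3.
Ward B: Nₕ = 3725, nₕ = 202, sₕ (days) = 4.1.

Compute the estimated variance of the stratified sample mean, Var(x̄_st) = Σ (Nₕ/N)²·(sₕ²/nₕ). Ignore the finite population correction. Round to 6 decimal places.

0.020966

N = 7607. Term for each stratum: Wₕ²sₕ²/nₕ.
Var(x̄_st) = 0.001011770 + 0.019954556 = 0.020966326 → 0.020966.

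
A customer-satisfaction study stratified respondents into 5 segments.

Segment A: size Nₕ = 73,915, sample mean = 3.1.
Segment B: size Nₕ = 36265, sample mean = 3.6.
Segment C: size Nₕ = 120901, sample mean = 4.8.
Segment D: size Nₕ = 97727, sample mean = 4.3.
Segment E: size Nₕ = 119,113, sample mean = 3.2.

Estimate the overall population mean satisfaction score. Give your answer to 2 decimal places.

N = 73915 + 36265 + 120901 + 97727 + 119113 = 447921.
Overall mean = Σ (Nₕ/N)·x̄ₕ — weight by population share, not a simple average.
Σ Nₕx̄ₕ = 73915·3.1 + 36265·3.6 + 120901·4.8 + 97727·4.3 + 119113·3.2 = 229136.5 + 130554 + 580324.8 + 420226.1 + 381161.6 = 1741403.
Divide by N: 1741403 / 447921 = 3.8877... → 3.89.

3.89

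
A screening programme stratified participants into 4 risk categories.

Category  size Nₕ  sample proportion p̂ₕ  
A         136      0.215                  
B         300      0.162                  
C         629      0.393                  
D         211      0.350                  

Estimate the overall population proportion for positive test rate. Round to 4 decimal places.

0.3126

N = 136 + 300 + 629 + 211 = 1276.
Overall proportion = Σ (Nₕ/N)·p̂ₕ.
Σ Nₕp̂ₕ = 29.24 + 48.6 + 247.197 + 73.85 = 398.887.
398.887 / 1276 = 0.312607... → 0.3126.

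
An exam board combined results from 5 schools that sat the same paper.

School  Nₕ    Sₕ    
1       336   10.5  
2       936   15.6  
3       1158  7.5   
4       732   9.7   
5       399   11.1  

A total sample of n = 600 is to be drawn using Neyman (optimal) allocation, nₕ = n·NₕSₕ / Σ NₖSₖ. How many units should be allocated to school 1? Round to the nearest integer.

Σ NₕSₕ = 336·10.5 + 936·15.6 + 1158·7.5 + 732·9.7 + 399·11.1 = 38343.9.
Share for 1: 3528/38343.9 = 0.09201.
n_1 = 600 × 0.09201 = 55.206... → 55.

55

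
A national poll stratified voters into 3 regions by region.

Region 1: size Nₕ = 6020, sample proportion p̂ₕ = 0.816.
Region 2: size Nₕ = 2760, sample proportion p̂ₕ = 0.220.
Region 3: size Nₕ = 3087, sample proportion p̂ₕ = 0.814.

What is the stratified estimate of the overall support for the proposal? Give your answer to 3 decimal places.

Wₕ = Nₕ/N with N = 11867: 0.5073, 0.2326, 0.2601.
p̂_st = 0.5073·0.816 + 0.2326·0.220 + 0.2601·0.814 ≈ 0.67686... → 0.677.

0.677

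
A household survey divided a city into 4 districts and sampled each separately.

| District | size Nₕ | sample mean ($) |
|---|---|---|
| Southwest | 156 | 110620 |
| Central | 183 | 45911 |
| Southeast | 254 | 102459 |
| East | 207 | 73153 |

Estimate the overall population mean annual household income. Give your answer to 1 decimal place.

N = 800; weights Wₕ = Nₕ/N = (0.1950, 0.2288, 0.3175, 0.2588).
x̄_st = Σ Wₕ·x̄ₕ = 0.1950·110620 + 0.2288·45911 + 0.3175·102459 + 0.2588·73153 ≈ 83532.113...
→ 83532.1.

83532.1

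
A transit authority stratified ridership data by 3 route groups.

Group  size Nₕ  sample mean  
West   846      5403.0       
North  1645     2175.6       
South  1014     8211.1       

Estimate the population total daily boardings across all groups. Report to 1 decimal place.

16475855.4

Estimate total by summing Nₕ·x̄ₕ over strata.
846·5403.0 + 1645·2175.6 + 1014·8211.1 = 4570938 + 3578862 + 8326055.4 = 16475855.4.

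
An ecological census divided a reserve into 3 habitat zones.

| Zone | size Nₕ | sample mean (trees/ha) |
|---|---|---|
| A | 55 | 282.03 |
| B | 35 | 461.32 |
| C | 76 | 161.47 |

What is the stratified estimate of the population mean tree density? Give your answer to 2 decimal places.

N = 55 + 35 + 76 = 166.
Weight each subgroup mean by Nₕ/N and sum.
Σ Nₕx̄ₕ = 55·282.03 + 35·461.32 + 76·161.47 = 15511.65 + 16146.2 + 12271.72 = 43929.57.
Divide by N: 43929.57 / 166 = 264.6360... → 264.64.

264.64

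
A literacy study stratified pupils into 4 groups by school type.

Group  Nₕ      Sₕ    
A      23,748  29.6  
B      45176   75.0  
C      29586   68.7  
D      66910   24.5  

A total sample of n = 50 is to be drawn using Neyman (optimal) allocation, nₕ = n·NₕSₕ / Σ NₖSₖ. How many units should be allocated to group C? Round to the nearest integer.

13

Σ NₕSₕ = 23748·29.6 + 45176·75.0 + 29586·68.7 + 66910·24.5 = 7762994.
Share for C: 2032558.2/7762994 = 0.26183.
n_C = 50 × 0.26183 = 13.091... → 13.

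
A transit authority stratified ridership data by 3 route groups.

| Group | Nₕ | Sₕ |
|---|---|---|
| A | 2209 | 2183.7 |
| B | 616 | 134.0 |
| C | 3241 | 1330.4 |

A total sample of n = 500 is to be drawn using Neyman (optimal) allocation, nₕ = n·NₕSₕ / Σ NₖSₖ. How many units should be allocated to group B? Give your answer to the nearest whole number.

A: NₕSₕ = 2209·2183.7 = 4823793.3
B: NₕSₕ = 616·134.0 = 82544
C: NₕSₕ = 3241·1330.4 = 4311826.4
Σ NₕSₕ = 9218163.7.
n_B = 500·82544/9218163.7 = 4.477... → 4.

4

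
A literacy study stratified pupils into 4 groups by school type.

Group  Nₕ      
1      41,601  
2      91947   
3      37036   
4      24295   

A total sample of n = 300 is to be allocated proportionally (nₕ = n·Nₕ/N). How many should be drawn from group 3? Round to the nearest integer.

57

Share of group 3 = 37036/194879 = 0.19005.
Allocate 300 × 0.19005 = 57.014... → 57.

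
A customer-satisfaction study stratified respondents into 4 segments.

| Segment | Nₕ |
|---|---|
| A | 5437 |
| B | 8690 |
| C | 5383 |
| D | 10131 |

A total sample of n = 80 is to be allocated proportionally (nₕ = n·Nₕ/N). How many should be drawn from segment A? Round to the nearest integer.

N = 5437 + 8690 + 5383 + 10131 = 29641.
n_A = 80·5437/29641 = 14.674... → 15.

15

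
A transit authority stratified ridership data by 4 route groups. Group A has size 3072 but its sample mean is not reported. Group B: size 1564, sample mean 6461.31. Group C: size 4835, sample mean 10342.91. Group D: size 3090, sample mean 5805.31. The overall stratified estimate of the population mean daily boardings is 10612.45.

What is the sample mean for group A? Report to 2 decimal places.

17985.39

N = 3072 + 1564 + 4835 + 3090 = 12561.
Overall total = μ·N = 10612.45·12561 = 133302984.45.
Subtract the known strata: 1564·6461.31 + 4835·10342.91 + 3090·5805.31 = 78051866.59.
Remaining total for group A: 133302984.45 − 78051866.59 = 55251117.86.
Divide by its size: 55251117.86 / 3072 = 17985.3899... → 17985.39.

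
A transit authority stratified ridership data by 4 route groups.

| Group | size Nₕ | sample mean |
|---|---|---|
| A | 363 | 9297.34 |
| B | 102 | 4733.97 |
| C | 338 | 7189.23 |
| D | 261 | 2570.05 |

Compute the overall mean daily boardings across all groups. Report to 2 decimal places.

6539.98

x̄_st = (Σ Nₕx̄ₕ) / (Σ Nₕ) = (363·9297.34 + 102·4733.97 + 338·7189.23 + 261·2570.05) / 1064
= 6958542.15 / 1064 = 6539.9832... → 6539.98.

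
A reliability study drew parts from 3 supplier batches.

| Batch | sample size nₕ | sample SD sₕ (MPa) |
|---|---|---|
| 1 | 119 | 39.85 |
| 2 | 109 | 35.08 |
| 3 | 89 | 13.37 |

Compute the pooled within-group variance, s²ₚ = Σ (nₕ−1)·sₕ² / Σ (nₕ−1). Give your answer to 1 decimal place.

1: (119−1)·39.85² = 118·1588.0225 = 187386.655
2: (109−1)·35.08² = 108·1230.6064 = 132905.4912
3: (89−1)·13.37² = 88·178.7569 = 15730.6072
Numerator = 336022.7534; denominator = Σ(nₕ−1) = 314.
s²ₚ = 336022.7534/314 = 1070.136... → 1070.1.

1070.1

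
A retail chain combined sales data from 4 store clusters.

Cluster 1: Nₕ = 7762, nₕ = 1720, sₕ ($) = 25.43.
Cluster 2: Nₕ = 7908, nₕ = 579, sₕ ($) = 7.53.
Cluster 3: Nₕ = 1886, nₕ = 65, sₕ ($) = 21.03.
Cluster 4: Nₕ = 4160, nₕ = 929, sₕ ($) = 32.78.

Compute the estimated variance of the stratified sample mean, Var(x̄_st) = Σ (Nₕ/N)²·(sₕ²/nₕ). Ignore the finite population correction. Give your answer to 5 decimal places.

N = 21716; Wₕ = Nₕ/N.
cluster 1: (7762/21716)²·25.43²/1720 = 0.04803435
cluster 2: (7908/21716)²·7.53²/579 = 0.01298629
cluster 3: (1886/21716)²·21.03²/65 = 0.05132027
cluster 4: (4160/21716)²·32.78²/929 = 0.04244526
Sum = 0.15478616 → 0.15479.

0.15479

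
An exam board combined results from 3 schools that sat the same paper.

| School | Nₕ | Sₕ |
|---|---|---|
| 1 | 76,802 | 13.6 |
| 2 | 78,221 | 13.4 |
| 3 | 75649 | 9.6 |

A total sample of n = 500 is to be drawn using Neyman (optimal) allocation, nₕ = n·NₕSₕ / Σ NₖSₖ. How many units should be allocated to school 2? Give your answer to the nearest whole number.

1: NₕSₕ = 76802·13.6 = 1044507.2
2: NₕSₕ = 78221·13.4 = 1048161.4
3: NₕSₕ = 75649·9.6 = 726230.4
Σ NₕSₕ = 2818899.
n_2 = 500·1048161.4/2818899 = 185.917... → 186.

186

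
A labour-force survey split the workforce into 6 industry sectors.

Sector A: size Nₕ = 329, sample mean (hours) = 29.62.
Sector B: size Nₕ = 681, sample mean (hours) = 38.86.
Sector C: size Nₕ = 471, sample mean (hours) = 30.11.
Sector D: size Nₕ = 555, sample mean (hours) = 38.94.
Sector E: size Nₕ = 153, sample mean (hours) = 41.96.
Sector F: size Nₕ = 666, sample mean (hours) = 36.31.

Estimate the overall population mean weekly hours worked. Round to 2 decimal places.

35.94

N = 329 + 681 + 471 + 555 + 153 + 666 = 2855.
Overall mean = Σ (Nₕ/N)·x̄ₕ — weight by population share, not a simple average.
Σ Nₕx̄ₕ = 329·29.62 + 681·38.86 + 471·30.11 + 555·38.94 + 153·41.96 + 666·36.31 = 9744.98 + 26463.66 + 14181.81 + 21611.7 + 6419.88 + 24182.46 = 102604.49.
Divide by N: 102604.49 / 2855 = 35.9385... → 35.94.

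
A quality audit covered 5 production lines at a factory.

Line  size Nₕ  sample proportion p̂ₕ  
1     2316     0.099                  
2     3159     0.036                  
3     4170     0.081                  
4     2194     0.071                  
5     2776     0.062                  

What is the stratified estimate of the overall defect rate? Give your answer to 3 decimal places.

0.069

Wₕ = Nₕ/N with N = 14615: 0.1585, 0.2161, 0.2853, 0.1501, 0.1899.
p̂_st = 0.1585·0.099 + 0.2161·0.036 + 0.2853·0.081 + 0.1501·0.071 + 0.1899·0.062 ≈ 0.06902... → 0.069.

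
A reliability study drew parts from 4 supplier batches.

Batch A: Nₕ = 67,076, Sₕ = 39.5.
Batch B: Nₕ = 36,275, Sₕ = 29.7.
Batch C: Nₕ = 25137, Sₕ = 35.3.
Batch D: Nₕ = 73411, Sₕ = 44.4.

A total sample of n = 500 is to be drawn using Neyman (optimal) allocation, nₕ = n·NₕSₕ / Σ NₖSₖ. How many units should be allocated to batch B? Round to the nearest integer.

68

Σ NₕSₕ = 67076·39.5 + 36275·29.7 + 25137·35.3 + 73411·44.4 = 7873654.
Share for B: 1077367.5/7873654 = 0.13683.
n_B = 500 × 0.13683 = 68.416... → 68.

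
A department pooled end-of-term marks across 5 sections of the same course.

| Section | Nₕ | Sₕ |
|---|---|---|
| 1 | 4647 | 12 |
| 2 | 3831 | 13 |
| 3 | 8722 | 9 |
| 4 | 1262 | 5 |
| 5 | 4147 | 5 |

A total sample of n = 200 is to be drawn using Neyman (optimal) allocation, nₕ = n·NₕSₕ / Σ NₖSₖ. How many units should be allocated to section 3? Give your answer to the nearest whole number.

74

1: NₕSₕ = 4647·12 = 55764
2: NₕSₕ = 3831·13 = 49803
3: NₕSₕ = 8722·9 = 78498
4: NₕSₕ = 1262·5 = 6310
5: NₕSₕ = 4147·5 = 20735
Σ NₕSₕ = 211110.
n_3 = 200·78498/211110 = 74.367... → 74.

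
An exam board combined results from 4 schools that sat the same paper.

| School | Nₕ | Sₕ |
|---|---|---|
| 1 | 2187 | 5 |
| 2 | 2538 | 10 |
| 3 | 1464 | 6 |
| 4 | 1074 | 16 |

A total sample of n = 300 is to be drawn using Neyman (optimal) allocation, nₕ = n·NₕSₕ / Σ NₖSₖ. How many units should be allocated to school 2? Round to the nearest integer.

Σ NₕSₕ = 2187·5 + 2538·10 + 1464·6 + 1074·16 = 62283.
Share for 2: 25380/62283 = 0.40749.
n_2 = 300 × 0.40749 = 122.248... → 122.

122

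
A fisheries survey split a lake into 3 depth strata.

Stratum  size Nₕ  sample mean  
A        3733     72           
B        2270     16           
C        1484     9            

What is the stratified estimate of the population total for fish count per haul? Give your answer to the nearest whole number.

Population total = Σ Nₕ·x̄ₕ (each stratum's size times its mean).
3733·72 + 2270·16 + 1484·9 = 268776 + 36320 + 13356 = 318452.

318452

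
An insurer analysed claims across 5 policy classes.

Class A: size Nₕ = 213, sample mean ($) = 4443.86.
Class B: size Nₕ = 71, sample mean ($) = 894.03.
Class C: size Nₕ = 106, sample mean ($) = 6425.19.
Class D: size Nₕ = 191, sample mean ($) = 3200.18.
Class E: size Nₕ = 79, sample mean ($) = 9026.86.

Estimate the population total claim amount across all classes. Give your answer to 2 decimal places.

3015444.77

Estimate total by summing Nₕ·x̄ₕ over strata.
213·4443.86 + 71·894.03 + 106·6425.19 + 191·3200.18 + 79·9026.86 = 946542.18 + 63476.13 + 681070.14 + 611234.38 + 713121.94 = 3015444.77.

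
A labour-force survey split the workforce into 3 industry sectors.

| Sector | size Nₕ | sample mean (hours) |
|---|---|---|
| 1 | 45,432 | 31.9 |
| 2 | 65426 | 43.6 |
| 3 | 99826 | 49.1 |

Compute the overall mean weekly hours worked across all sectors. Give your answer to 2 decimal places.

43.68

N = 45432 + 65426 + 99826 = 210684.
The stratified mean weights each stratum mean by its population share Nₕ/N.
Σ Nₕx̄ₕ = 45432·31.9 + 65426·43.6 + 99826·49.1 = 1449280.8 + 2852573.6 + 4901456.6 = 9203311.
Divide by N: 9203311 / 210684 = 43.6830... → 43.68.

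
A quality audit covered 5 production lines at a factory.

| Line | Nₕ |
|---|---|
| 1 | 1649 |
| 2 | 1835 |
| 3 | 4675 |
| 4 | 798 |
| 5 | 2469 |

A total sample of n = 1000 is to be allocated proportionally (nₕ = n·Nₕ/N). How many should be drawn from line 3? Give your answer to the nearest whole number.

409

N = 1649 + 1835 + 4675 + 798 + 2469 = 11426.
n_3 = 1000·4675/11426 = 409.155... → 409.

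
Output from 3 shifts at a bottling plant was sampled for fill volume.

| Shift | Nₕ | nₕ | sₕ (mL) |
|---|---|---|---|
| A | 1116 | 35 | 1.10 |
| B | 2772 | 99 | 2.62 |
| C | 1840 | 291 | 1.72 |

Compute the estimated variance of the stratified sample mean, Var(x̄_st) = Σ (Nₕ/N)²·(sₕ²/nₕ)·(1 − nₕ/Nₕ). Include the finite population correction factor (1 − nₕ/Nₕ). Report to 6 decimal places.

N = 5728; Wₕ = Nₕ/N.
shift A: (1116/5728)²·1.10²/35·(1 − 35/1116) = 0.001271163
shift B: (2772/5728)²·2.62²/99·(1 − 99/2772) = 0.015658622
shift C: (1840/5728)²·1.72²/291·(1 − 291/1840) = 0.000883135
Sum = 0.017812920 → 0.017813.

0.017813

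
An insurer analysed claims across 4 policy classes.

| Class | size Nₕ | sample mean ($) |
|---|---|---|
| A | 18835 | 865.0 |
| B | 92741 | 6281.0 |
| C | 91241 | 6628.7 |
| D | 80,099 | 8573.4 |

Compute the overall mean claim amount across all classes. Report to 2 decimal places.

x̄_st = (Σ Nₕx̄ₕ) / (Σ Nₕ) = (18835·865.0 + 92741·6281.0 + 91241·6628.7 + 80099·8573.4) / 282916
= 1890328479.3 / 282916 = 6681.5892... → 6681.59.

6681.59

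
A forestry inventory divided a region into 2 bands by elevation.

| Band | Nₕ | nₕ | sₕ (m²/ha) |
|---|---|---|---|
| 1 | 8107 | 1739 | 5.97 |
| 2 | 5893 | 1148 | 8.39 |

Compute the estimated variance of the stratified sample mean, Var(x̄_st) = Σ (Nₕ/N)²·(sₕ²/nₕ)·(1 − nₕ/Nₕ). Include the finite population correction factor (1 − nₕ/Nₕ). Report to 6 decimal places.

0.014146

N = 14000; Wₕ = Nₕ/N.
band 1: (8107/14000)²·5.97²/1739·(1 − 1739/8107) = 0.005398290
band 2: (5893/14000)²·8.39²/1148·(1 − 1148/5893) = 0.008747795
Sum = 0.014146086 → 0.014146.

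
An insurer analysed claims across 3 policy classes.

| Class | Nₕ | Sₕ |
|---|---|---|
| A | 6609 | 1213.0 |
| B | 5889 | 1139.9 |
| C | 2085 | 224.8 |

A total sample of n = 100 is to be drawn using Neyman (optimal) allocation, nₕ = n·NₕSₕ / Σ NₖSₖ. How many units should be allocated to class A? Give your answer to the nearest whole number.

Σ NₕSₕ = 6609·1213.0 + 5889·1139.9 + 2085·224.8 = 15198296.1.
Share for A: 8016717/15198296.1 = 0.52747.
n_A = 100 × 0.52747 = 52.747... → 53.

53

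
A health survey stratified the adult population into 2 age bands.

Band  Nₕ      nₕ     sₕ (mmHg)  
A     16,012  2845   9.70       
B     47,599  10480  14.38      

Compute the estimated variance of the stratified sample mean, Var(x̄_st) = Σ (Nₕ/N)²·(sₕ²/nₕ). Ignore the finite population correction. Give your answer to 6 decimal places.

N = 63611. Term for each stratum: Wₕ²sₕ²/nₕ.
Var(x̄_st) = 0.002095501 + 0.011048103 = 0.013143604 → 0.013144.

0.013144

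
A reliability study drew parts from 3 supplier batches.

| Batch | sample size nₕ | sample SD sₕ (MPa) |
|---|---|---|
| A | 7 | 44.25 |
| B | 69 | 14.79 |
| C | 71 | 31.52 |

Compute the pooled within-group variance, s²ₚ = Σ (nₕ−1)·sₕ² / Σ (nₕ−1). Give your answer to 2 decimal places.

Degrees of freedom: 6 + 68 + 70 = 144.
Σ(nₕ−1)sₕ² = 6·1958.0625 + 68·218.7441 + 70·993.5104 = 96168.7018.
s²ₚ = 96168.7018 / 144 = 667.8382... → 667.84.

667.84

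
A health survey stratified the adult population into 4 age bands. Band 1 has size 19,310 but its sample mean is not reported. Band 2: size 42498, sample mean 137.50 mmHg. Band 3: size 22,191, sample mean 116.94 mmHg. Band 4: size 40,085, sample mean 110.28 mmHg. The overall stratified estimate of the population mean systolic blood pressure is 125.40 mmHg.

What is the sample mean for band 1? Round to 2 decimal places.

Σ Nₕx̄ₕ = N·μ, so 19310·x̄_1 = 124084·125.40 − (42498·137.50 + 22191·116.94 + 40085·110.28).
= 15560133.6 − 12859064.34 = 2701069.26.
x̄_1 = 2701069.26 / 19310 = 139.8793... → 139.88.

139.88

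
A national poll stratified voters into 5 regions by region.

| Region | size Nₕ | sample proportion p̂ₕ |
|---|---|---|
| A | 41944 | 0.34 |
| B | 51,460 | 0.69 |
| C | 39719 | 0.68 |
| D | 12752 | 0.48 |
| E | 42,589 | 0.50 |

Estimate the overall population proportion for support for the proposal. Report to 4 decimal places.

N = 41944 + 51460 + 39719 + 12752 + 42589 = 188464.
Overall proportion = Σ (Nₕ/N)·p̂ₕ.
Σ Nₕp̂ₕ = 14260.96 + 35507.4 + 27008.92 + 6120.96 + 21294.5 = 104192.74.
104192.74 / 188464 = 0.552852... → 0.5529.

0.5529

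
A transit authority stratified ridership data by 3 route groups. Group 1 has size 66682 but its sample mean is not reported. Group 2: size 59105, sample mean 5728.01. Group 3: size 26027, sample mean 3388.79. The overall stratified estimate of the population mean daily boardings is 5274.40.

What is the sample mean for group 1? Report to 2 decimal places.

N = 66682 + 59105 + 26027 = 151814.
Overall total = μ·N = 5274.40·151814 = 800727761.6.
Subtract the known strata: 59105·5728.01 + 26027·3388.79 = 426754068.38.
Remaining total for group 1: 800727761.6 − 426754068.38 = 373973693.22.
Divide by its size: 373973693.22 / 66682 = 5608.3155... → 5608.32.

5608.32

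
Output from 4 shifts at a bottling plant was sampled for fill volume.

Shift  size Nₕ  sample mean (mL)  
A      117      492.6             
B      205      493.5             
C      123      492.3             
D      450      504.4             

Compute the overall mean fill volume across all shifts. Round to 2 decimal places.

498.70

N = 895; weights Wₕ = Nₕ/N = (0.1307, 0.2291, 0.1374, 0.5028).
x̄_st = Σ Wₕ·x̄ₕ = 0.1307·492.6 + 0.2291·493.5 + 0.1374·492.3 + 0.5028·504.4 ≈ 498.6979...
→ 498.70.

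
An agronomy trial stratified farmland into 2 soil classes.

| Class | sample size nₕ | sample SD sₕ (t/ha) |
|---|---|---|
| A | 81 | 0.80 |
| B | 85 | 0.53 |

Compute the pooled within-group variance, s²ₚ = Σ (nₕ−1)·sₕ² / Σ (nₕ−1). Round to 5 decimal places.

0.45607

A: (81−1)·0.80² = 80·0.64 = 51.2
B: (85−1)·0.53² = 84·0.2809 = 23.5956
Numerator = 74.7956; denominator = Σ(nₕ−1) = 164.
s²ₚ = 74.7956/164 = 0.4560707... → 0.45607.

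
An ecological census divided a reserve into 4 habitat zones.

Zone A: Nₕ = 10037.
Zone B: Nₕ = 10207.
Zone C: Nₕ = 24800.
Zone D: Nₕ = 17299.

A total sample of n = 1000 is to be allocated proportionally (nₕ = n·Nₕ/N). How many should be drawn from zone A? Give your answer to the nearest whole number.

161

N = 10037 + 10207 + 24800 + 17299 = 62343.
n_A = 1000·10037/62343 = 160.996... → 161.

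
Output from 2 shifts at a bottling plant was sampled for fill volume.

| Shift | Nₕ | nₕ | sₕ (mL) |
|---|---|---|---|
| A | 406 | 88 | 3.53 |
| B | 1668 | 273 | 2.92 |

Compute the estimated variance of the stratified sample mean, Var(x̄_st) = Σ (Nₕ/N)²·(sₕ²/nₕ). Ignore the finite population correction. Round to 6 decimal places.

N = 2074; Wₕ = Nₕ/N.
shift A: (406/2074)²·3.53²/88 = 0.005426269
shift B: (1668/2074)²·2.92²/273 = 0.020201222
Sum = 0.025627491 → 0.025627.

0.025627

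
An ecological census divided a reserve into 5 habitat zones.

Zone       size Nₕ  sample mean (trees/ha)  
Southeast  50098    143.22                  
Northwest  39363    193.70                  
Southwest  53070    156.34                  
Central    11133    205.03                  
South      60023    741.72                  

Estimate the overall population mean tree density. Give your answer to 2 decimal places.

N = 50098 + 39363 + 53070 + 11133 + 60023 = 213687.
Overall mean = Σ (Nₕ/N)·x̄ₕ — weight by population share, not a simple average.
Σ Nₕx̄ₕ = 50098·143.22 + 39363·193.70 + 53070·156.34 + 11133·205.03 + 60023·741.72 = 7175035.56 + 7624613.1 + 8296963.8 + 2282598.99 + 44520259.56 = 69899471.01.
Divide by N: 69899471.01 / 213687 = 327.1115... → 327.11.

327.11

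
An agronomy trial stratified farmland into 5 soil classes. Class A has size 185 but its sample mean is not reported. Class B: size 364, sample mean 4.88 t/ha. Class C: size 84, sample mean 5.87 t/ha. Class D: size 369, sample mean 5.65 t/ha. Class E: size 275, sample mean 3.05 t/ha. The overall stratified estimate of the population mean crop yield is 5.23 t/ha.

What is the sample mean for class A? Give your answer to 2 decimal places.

Σ Nₕx̄ₕ = N·μ, so 185·x̄_A = 1277·5.23 − (364·4.88 + 84·5.87 + 369·5.65 + 275·3.05).
= 6678.71 − 5193 = 1485.71.
x̄_A = 1485.71 / 185 = 8.0309... → 8.03.

8.03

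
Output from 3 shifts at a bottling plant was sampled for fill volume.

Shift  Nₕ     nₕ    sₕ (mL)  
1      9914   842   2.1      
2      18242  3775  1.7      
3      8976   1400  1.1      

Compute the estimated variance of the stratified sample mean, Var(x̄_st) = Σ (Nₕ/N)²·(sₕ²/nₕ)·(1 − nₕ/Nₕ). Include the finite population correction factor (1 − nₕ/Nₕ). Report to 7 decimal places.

N = 37132; Wₕ = Nₕ/N.
shift 1: (9914/37132)²·2.1²/842·(1 − 842/9914) = 0.0003416503
shift 2: (18242/37132)²·1.7²/3775·(1 − 3775/18242) = 0.0001465329
shift 3: (8976/37132)²·1.1²/1400·(1 − 1400/8976) = 0.0000426269
Sum = 0.0005308100 → 0.0005308.

0.0005308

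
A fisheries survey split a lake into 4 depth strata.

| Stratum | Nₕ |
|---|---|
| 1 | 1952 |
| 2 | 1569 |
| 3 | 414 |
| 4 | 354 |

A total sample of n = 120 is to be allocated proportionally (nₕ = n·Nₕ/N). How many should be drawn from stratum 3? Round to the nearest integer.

12

N = 1952 + 1569 + 414 + 354 = 4289.
n_3 = 120·414/4289 = 11.583... → 12.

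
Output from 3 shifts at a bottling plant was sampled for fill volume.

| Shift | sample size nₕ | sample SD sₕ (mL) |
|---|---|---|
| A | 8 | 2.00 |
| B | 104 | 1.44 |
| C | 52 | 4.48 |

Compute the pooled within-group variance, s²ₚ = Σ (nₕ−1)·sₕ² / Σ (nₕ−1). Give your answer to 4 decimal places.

7.8582

A: (8−1)·2.00² = 7·4 = 28
B: (104−1)·1.44² = 103·2.0736 = 213.5808
C: (52−1)·4.48² = 51·20.0704 = 1023.5904
Numerator = 1265.1712; denominator = Σ(nₕ−1) = 161.
s²ₚ = 1265.1712/161 = 7.858206... → 7.8582.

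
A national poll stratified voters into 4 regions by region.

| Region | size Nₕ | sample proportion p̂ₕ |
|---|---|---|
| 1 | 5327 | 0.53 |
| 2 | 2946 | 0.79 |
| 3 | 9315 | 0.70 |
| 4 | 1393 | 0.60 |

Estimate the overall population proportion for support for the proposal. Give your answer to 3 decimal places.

0.659

Wₕ = Nₕ/N with N = 18981: 0.2806, 0.1552, 0.4908, 0.0734.
p̂_st = 0.2806·0.53 + 0.1552·0.79 + 0.4908·0.70 + 0.0734·0.60 ≈ 0.65892... → 0.659.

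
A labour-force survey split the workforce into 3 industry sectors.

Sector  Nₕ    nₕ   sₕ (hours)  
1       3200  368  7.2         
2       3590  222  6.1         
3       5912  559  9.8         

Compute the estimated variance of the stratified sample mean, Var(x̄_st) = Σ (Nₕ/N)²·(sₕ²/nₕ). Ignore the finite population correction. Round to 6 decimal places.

N = 12702. Term for each stratum: Wₕ²sₕ²/nₕ.
Var(x̄_st) = 0.008940729 + 0.013389100 + 0.037219024 = 0.059548852 → 0.059549.

0.059549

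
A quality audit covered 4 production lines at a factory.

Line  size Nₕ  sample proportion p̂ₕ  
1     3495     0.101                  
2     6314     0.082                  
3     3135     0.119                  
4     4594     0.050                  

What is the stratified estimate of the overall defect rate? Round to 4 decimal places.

N = 3495 + 6314 + 3135 + 4594 = 17538.
Overall proportion = Σ (Nₕ/N)·p̂ₕ.
Σ Nₕp̂ₕ = 352.995 + 517.748 + 373.065 + 229.7 = 1473.508.
1473.508 / 17538 = 0.084018... → 0.0840.

0.0840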